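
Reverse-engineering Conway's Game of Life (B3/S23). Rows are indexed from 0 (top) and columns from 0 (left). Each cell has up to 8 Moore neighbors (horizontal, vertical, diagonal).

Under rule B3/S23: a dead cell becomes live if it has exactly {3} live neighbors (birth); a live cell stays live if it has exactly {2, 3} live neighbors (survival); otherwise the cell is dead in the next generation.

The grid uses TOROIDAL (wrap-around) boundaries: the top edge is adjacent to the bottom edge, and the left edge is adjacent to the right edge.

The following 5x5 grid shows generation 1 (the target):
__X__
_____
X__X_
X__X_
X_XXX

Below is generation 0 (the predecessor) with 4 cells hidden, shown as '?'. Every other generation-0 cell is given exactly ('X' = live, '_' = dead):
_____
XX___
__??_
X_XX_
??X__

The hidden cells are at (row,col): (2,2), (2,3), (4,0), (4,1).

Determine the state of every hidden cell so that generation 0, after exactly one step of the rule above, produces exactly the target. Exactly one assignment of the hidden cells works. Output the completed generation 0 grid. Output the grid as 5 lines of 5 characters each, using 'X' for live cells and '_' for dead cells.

Hidden generation-0 cells (in order): (2,2), (2,3), (4,0), (4,1).
A hidden cell only influences target cells in its own 3x3 neighborhood. Try each of the 2^4 = 16 assignments, step the completed generation 0 forward once under B3/S23, and compare with the target:
  (2,2)=_ (2,3)=_ (4,0)=_ (4,1)=_ -> step gives (0,1)='X' but target has '_' -> reject
  (2,2)=_ (2,3)=_ (4,0)=_ (4,1)=X -> step gives (0,0)='X' but target has '_' -> reject
  (2,2)=_ (2,3)=_ (4,0)=X (4,1)=_ -> step gives (0,0)='X' but target has '_' -> reject
  (2,2)=_ (2,3)=_ (4,0)=X (4,1)=X -> step gives (2,2)='X' but target has '_' -> reject
  (2,2)=_ (2,3)=X (4,0)=_ (4,1)=_ -> step gives (0,1)='X' but target has '_' -> reject
  (2,2)=_ (2,3)=X (4,0)=_ (4,1)=X -> step gives (0,0)='X' but target has '_' -> reject
  (2,2)=_ (2,3)=X (4,0)=X (4,1)=_ -> step gives (0,0)='X' but target has '_' -> reject
  (2,2)=_ (2,3)=X (4,0)=X (4,1)=X -> step reproduces the target at every cell -> ACCEPT
  (2,2)=X (2,3)=_ (4,0)=_ (4,1)=_ -> step gives (0,1)='X' but target has '_' -> reject
  (2,2)=X (2,3)=_ (4,0)=_ (4,1)=X -> step gives (0,0)='X' but target has '_' -> reject
  (2,2)=X (2,3)=_ (4,0)=X (4,1)=_ -> step gives (0,0)='X' but target has '_' -> reject
  (2,2)=X (2,3)=_ (4,0)=X (4,1)=X -> step gives (1,1)='X' but target has '_' -> reject
  (2,2)=X (2,3)=X (4,0)=_ (4,1)=_ -> step gives (0,1)='X' but target has '_' -> reject
  (2,2)=X (2,3)=X (4,0)=_ (4,1)=X -> step gives (0,0)='X' but target has '_' -> reject
  (2,2)=X (2,3)=X (4,0)=X (4,1)=_ -> step gives (0,0)='X' but target has '_' -> reject
  (2,2)=X (2,3)=X (4,0)=X (4,1)=X -> step gives (1,1)='X' but target has '_' -> reject
Unique solution: (2,2)=dead, (2,3)=live, (4,0)=live, (4,1)=live.
Check: live-neighbor counts of every cell in the completed generation 0:
45312
11212
34424
25434
24333
Applying B3/S23 to generation 0 with these counts gives:
__X__
_____
X__X_
X__X_
X_XXX
which matches the target exactly.

Answer: _____
XX___
___X_
X_XX_
XXX__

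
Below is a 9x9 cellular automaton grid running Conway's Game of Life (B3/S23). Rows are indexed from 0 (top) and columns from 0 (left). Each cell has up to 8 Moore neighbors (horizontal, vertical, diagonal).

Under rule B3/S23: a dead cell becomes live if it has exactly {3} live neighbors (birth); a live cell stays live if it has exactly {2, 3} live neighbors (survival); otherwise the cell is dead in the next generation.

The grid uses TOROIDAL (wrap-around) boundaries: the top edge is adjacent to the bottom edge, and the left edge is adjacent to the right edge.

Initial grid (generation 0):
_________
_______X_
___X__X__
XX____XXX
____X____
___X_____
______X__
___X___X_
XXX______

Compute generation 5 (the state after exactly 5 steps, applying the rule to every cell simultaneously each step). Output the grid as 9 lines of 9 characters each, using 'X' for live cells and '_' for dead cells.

Answer: XX_______
_________
XX___XX__
__X__XX_X
XX_______
_________
_________
_________
XX_______

Derivation:
Simulating step by step:
Generation 0 (given above): 16 live cells
Generation 1: 15 live cells
_X_______
_________
X_____X__
X____XXXX
X______XX
_________
_________
_XX______
_XX______
Generation 2: 12 live cells
_XX______
_________
X____XX__
_X___X___
X________
________X
_________
_XX______
X________
Generation 3: 11 live cells
_X_______
_X_______
_____XX__
XX___XX__
X________
_________
_________
_X_______
X________
Generation 4: 14 live cells
XX_______
_________
XX___XX__
XX___XX__
XX_______
_________
_________
_________
XX_______
Generation 5: 14 live cells
(generation 5 grid is the final answer)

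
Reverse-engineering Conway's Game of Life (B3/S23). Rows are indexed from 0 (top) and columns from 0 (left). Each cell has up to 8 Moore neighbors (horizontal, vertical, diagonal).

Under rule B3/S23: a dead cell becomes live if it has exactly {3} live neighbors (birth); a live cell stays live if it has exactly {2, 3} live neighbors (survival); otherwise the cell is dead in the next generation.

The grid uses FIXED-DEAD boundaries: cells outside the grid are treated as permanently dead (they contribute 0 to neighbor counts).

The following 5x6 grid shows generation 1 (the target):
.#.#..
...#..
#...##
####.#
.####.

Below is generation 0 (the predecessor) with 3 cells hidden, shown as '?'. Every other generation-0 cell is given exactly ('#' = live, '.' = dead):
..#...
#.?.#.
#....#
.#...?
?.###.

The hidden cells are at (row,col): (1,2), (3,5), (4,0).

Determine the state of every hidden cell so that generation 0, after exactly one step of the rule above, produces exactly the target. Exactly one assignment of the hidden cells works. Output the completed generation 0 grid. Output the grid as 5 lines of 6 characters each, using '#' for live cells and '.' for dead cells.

Answer: ..#...
#.#.#.
#....#
.#...#
#.###.

Derivation:
Hidden generation-0 cells (in order): (1,2), (3,5), (4,0).
A hidden cell only influences target cells in its own 3x3 neighborhood. Try each of the 2^3 = 8 assignments, step the completed generation 0 forward once under B3/S23, and compare with the target:
  (1,2)=. (3,5)=. (4,0)=. -> step gives (0,1)='.' but target has '#' -> reject
  (1,2)=. (3,5)=. (4,0)=# -> step gives (0,1)='.' but target has '#' -> reject
  (1,2)=. (3,5)=# (4,0)=. -> step gives (0,1)='.' but target has '#' -> reject
  (1,2)=. (3,5)=# (4,0)=# -> step gives (0,1)='.' but target has '#' -> reject
  (1,2)=# (3,5)=. (4,0)=. -> step gives (2,4)='.' but target has '#' -> reject
  (1,2)=# (3,5)=. (4,0)=# -> step gives (2,4)='.' but target has '#' -> reject
  (1,2)=# (3,5)=# (4,0)=. -> step gives (3,0)='.' but target has '#' -> reject
  (1,2)=# (3,5)=# (4,0)=# -> step reproduces the target at every cell -> ACCEPT
Unique solution: (1,2)=live, (3,5)=live, (4,0)=live.
Check: live-neighbor counts of every cell in the completed generation 0:
131311
141312
242232
333342
132222
Applying B3/S23 to generation 0 with these counts gives:
.#.#..
...#..
#...##
####.#
.####.
which matches the target exactly.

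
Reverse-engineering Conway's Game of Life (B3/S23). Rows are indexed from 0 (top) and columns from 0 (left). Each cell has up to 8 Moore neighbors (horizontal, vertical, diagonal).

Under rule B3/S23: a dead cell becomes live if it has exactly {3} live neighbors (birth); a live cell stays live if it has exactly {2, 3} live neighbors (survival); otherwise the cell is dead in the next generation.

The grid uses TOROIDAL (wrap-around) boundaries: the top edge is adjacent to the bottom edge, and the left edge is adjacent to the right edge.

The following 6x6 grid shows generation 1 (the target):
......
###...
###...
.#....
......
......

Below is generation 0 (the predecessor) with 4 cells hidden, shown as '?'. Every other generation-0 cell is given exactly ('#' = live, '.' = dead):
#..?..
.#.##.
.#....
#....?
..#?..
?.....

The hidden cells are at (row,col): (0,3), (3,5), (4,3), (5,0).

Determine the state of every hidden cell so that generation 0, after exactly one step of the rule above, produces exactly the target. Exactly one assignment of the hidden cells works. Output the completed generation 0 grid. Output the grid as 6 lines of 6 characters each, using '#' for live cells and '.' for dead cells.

Answer: #.....
.#.##.
.#....
#.....
..#...
......

Derivation:
Hidden generation-0 cells (in order): (0,3), (3,5), (4,3), (5,0).
A hidden cell only influences target cells in its own 3x3 neighborhood. Try each of the 2^4 = 16 assignments, step the completed generation 0 forward once under B3/S23, and compare with the target:
  (0,3)=. (3,5)=. (4,3)=. (5,0)=. -> step reproduces the target at every cell -> ACCEPT
  (0,3)=. (3,5)=. (4,3)=. (5,0)=# -> step gives (0,0)='#' but target has '.' -> reject
  (0,3)=. (3,5)=. (4,3)=# (5,0)=. -> step gives (3,2)='#' but target has '.' -> reject
  (0,3)=. (3,5)=. (4,3)=# (5,0)=# -> step gives (0,0)='#' but target has '.' -> reject
  (0,3)=. (3,5)=# (4,3)=. (5,0)=. -> step gives (2,0)='.' but target has '#' -> reject
  (0,3)=. (3,5)=# (4,3)=. (5,0)=# -> step gives (0,0)='#' but target has '.' -> reject
  (0,3)=. (3,5)=# (4,3)=# (5,0)=. -> step gives (2,0)='.' but target has '#' -> reject
  (0,3)=. (3,5)=# (4,3)=# (5,0)=# -> step gives (0,0)='#' but target has '.' -> reject
  (0,3)=# (3,5)=. (4,3)=. (5,0)=. -> step gives (0,2)='#' but target has '.' -> reject
  (0,3)=# (3,5)=. (4,3)=. (5,0)=# -> step gives (0,0)='#' but target has '.' -> reject
  (0,3)=# (3,5)=. (4,3)=# (5,0)=. -> step gives (0,2)='#' but target has '.' -> reject
  (0,3)=# (3,5)=. (4,3)=# (5,0)=# -> step gives (0,0)='#' but target has '.' -> reject
  (0,3)=# (3,5)=# (4,3)=. (5,0)=. -> step gives (0,2)='#' but target has '.' -> reject
  (0,3)=# (3,5)=# (4,3)=. (5,0)=# -> step gives (0,0)='#' but target has '.' -> reject
  (0,3)=# (3,5)=# (4,3)=# (5,0)=. -> step gives (0,2)='#' but target has '.' -> reject
  (0,3)=# (3,5)=# (4,3)=# (5,0)=# -> step gives (0,0)='#' but target has '.' -> reject
Unique solution: (0,3)=dead, (3,5)=dead, (4,3)=dead, (5,0)=dead.
Check: live-neighbor counts of every cell in the completed generation 0:
122222
323112
323222
132101
120101
121101
Applying B3/S23 to generation 0 with these counts gives:
......
###...
###...
.#....
......
......
which matches the target exactly.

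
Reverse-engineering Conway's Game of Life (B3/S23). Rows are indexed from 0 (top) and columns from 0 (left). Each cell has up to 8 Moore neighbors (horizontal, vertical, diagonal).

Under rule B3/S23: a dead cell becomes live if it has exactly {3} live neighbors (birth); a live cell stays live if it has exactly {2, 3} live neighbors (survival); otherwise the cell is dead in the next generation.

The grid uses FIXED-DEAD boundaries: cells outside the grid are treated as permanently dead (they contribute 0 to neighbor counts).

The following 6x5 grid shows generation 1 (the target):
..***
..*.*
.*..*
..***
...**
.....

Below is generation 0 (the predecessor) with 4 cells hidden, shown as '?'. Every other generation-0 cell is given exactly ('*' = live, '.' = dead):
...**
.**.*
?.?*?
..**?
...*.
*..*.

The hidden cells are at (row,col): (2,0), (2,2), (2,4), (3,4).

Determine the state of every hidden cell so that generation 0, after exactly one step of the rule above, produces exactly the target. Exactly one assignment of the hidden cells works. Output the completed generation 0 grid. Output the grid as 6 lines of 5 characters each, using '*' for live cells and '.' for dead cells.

Hidden generation-0 cells (in order): (2,0), (2,2), (2,4), (3,4).
A hidden cell only influences target cells in its own 3x3 neighborhood. Try each of the 2^4 = 16 assignments, step the completed generation 0 forward once under B3/S23, and compare with the target:
  (2,0)=. (2,2)=. (2,4)=. (3,4)=. -> step reproduces the target at every cell -> ACCEPT
  (2,0)=. (2,2)=. (2,4)=. (3,4)=* -> step gives (2,4)='.' but target has '*' -> reject
  (2,0)=. (2,2)=. (2,4)=* (3,4)=. -> step gives (1,4)='.' but target has '*' -> reject
  (2,0)=. (2,2)=. (2,4)=* (3,4)=* -> step gives (1,4)='.' but target has '*' -> reject
  (2,0)=. (2,2)=* (2,4)=. (3,4)=. -> step gives (1,1)='*' but target has '.' -> reject
  (2,0)=. (2,2)=* (2,4)=. (3,4)=* -> step gives (1,1)='*' but target has '.' -> reject
  (2,0)=. (2,2)=* (2,4)=* (3,4)=. -> step gives (1,1)='*' but target has '.' -> reject
  (2,0)=. (2,2)=* (2,4)=* (3,4)=* -> step gives (1,1)='*' but target has '.' -> reject
  (2,0)=* (2,2)=. (2,4)=. (3,4)=. -> step gives (1,1)='*' but target has '.' -> reject
  (2,0)=* (2,2)=. (2,4)=. (3,4)=* -> step gives (1,1)='*' but target has '.' -> reject
  (2,0)=* (2,2)=. (2,4)=* (3,4)=. -> step gives (1,1)='*' but target has '.' -> reject
  (2,0)=* (2,2)=. (2,4)=* (3,4)=* -> step gives (1,1)='*' but target has '.' -> reject
  (2,0)=* (2,2)=* (2,4)=. (3,4)=. -> step gives (1,1)='*' but target has '.' -> reject
  (2,0)=* (2,2)=* (2,4)=. (3,4)=* -> step gives (1,1)='*' but target has '.' -> reject
  (2,0)=* (2,2)=* (2,4)=* (3,4)=. -> step gives (1,1)='*' but target has '.' -> reject
  (2,0)=* (2,2)=* (2,4)=* (3,4)=* -> step gives (1,1)='*' but target has '.' -> reject
Unique solution: (2,0)=dead, (2,2)=dead, (2,4)=dead, (3,4)=dead.
Check: live-neighbor counts of every cell in the completed generation 0:
12332
11353
13543
01333
12433
01212
Applying B3/S23 to generation 0 with these counts gives:
..***
..*.*
.*..*
..***
...**
.....
which matches the target exactly.

Answer: ...**
.**.*
...*.
..**.
...*.
*..*.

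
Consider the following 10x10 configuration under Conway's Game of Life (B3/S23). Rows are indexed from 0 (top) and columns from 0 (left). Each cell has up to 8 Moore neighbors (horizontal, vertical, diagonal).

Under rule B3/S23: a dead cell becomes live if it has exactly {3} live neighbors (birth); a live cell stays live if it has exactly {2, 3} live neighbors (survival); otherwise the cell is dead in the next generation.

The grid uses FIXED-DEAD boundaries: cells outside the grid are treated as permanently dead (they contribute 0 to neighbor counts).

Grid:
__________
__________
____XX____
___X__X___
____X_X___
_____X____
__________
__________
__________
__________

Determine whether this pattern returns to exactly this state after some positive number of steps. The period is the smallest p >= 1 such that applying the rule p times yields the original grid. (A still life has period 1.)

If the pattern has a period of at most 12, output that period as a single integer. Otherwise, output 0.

Simulating and comparing each generation to the original:
Gen 0 (original, given above): 7 live cells
Gen 1: 7 live cells, MATCHES original -> period = 1

Answer: 1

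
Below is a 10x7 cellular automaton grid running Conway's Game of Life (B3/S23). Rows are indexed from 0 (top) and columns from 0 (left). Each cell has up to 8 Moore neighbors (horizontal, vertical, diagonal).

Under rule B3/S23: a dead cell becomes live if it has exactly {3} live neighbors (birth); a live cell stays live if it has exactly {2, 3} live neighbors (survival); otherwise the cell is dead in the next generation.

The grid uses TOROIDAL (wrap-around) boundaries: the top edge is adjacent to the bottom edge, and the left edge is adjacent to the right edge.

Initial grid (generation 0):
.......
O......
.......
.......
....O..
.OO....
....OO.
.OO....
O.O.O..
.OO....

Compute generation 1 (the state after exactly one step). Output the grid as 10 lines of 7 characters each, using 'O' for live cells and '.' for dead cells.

Answer: .O.....
.......
.......
.......
.......
...OOO.
...O...
.OO.OO.
O......
.OOO...

Derivation:
Simulating step by step:
Generation 0 (given above): 13 live cells
Generation 1: 13 live cells
(generation 1 grid is the final answer)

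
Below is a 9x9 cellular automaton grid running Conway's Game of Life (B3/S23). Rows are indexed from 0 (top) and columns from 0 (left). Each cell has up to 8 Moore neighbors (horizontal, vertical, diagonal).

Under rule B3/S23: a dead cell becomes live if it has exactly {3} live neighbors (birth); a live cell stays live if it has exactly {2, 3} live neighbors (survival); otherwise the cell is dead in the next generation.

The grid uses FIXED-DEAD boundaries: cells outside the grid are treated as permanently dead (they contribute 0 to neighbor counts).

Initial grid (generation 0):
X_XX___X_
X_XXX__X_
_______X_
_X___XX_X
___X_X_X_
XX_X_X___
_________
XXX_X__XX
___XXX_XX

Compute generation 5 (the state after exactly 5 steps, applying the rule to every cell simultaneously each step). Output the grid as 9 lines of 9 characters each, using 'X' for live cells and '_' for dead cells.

Answer: _______X_
________X
_X_____X_
__X______
__XX_____
_________
_X_______
_X_______
_X_______

Derivation:
Simulating step by step:
Generation 0 (given above): 32 live cells
Generation 1: 40 live cells
__X_X____
__X_X_XXX
_XXXXX_XX
____XX__X
XX___X_X_
__X___X__
___XX____
_XX_XXXXX
_XXXXXXXX
Generation 2: 24 live cells
_____X_X_
______X_X
_XX______
X_______X
_X__XX_X_
_XXXXXX__
_X__X____
_X______X
_X______X
Generation 3: 20 live cells
______XX_
______XX_
_X_____X_
X_X______
XX_____X_
XX____X__
XX__X____
XXX______
_________
Generation 4: 13 live cells
______XX_
________X
_X____XX_
X_X______
__X______
__X______
_________
X_X______
_X_______
Generation 5: 10 live cells
(generation 5 grid is the final answer)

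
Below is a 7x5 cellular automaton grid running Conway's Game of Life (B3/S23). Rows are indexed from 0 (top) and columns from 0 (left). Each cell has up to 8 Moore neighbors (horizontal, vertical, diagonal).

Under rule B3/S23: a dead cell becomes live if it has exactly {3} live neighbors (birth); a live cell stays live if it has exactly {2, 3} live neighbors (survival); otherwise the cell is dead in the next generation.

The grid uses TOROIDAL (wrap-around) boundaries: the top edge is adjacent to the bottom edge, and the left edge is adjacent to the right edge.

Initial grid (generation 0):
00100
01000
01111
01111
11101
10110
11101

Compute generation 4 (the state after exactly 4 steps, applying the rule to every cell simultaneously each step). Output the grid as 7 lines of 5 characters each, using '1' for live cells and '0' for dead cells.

Simulating step by step:
Generation 0 (given above): 21 live cells
Generation 1: 7 live cells
00110
11000
00001
00000
00000
00000
10001
Generation 2: 10 live cells
00110
11111
10000
00000
00000
00000
00011
Generation 3: 7 live cells
00000
10000
10110
00000
00000
00000
00111
Generation 4: 8 live cells
(generation 4 grid is the final answer)

Answer: 00011
01001
01001
00000
00000
00010
00010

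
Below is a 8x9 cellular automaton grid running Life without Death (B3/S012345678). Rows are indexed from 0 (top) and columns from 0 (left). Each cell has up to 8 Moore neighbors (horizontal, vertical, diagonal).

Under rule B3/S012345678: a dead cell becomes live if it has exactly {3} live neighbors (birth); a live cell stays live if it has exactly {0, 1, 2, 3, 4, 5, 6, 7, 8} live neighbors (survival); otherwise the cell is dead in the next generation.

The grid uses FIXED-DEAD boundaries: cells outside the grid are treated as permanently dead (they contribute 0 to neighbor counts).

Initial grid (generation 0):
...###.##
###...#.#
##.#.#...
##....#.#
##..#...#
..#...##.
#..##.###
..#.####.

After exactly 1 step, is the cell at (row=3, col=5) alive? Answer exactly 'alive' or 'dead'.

Simulating step by step:
Generation 0 (given above): 36 live cells
Generation 1: 51 live cells
.########
###...#.#
##.#.##..
##..#####
###.###.#
#.#.#.##.
#####.###
..#.#####

Cell (3,5) at generation 1: 1 -> alive

Answer: alive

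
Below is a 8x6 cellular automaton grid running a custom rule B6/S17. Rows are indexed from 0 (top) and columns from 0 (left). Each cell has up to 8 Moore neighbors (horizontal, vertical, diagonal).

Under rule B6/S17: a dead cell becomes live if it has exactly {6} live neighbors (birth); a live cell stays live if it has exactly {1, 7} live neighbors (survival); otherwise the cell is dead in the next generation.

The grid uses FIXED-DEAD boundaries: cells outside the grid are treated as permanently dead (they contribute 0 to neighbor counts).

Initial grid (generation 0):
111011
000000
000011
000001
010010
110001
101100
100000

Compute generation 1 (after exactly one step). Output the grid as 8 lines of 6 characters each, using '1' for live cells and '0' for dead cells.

Simulating step by step:
Generation 0 (given above): 17 live cells
Generation 1: 7 live cells
(generation 1 grid is the final answer)

Answer: 101011
000000
000000
000000
000000
000001
000100
100000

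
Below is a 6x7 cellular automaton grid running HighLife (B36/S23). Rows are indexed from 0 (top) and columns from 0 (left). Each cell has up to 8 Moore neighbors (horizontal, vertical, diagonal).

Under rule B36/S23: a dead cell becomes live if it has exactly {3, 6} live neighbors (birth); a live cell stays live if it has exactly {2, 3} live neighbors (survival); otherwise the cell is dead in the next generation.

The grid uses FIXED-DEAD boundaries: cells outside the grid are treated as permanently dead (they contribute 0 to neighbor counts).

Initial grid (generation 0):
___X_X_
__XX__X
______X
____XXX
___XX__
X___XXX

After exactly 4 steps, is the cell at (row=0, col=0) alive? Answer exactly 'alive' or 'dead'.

Answer: dead

Derivation:
Simulating step by step:
Generation 0 (given above): 15 live cells
Generation 1: 18 live cells
__XXX__
__XXXXX
___XX_X
___XX_X
___X___
___XXX_
Generation 2: 8 live cells
__X____
______X
______X
__X____
__X_X__
___XX__
Generation 3: 5 live cells
_______
_______
_______
___X___
__X_X__
___XX__
Generation 4: 5 live cells
_______
_______
_______
___X___
__X_X__
___XX__

Cell (0,0) at generation 4: 0 -> dead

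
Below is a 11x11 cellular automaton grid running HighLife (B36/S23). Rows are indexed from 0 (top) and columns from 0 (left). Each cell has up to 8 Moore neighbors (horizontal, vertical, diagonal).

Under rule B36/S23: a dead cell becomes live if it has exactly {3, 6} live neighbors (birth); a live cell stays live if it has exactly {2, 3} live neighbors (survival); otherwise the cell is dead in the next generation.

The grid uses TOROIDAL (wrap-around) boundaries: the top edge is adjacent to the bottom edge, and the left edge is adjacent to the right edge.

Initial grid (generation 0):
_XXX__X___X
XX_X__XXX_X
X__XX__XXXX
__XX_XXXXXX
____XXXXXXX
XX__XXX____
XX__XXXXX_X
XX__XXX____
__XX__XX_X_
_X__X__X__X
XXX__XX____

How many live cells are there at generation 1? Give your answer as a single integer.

Answer: 34

Derivation:
Simulating step by step:
Generation 0 (given above): 66 live cells
Generation 1: 34 live cells
___XX____XX
__X__XX__X_
______X____
__X_X______
_XX________
_X_X_______
__XX______X
_______X_X_
__XX___XX_X
____X__XX_X
____XXXX__X
Population at generation 1: 34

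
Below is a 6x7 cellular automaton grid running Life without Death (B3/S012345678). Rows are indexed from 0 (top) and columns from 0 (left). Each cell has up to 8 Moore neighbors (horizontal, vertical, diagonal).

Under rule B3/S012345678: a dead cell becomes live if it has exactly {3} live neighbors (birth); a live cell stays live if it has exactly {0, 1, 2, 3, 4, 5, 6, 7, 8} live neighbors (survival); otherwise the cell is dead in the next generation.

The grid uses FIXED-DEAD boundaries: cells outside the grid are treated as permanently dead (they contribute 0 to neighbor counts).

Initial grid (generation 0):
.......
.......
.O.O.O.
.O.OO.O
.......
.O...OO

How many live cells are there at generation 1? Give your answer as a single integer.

Answer: 14

Derivation:
Simulating step by step:
Generation 0 (given above): 10 live cells
Generation 1: 14 live cells
.......
.......
.O.O.O.
.O.OOOO
..O.O.O
.O...OO
Population at generation 1: 14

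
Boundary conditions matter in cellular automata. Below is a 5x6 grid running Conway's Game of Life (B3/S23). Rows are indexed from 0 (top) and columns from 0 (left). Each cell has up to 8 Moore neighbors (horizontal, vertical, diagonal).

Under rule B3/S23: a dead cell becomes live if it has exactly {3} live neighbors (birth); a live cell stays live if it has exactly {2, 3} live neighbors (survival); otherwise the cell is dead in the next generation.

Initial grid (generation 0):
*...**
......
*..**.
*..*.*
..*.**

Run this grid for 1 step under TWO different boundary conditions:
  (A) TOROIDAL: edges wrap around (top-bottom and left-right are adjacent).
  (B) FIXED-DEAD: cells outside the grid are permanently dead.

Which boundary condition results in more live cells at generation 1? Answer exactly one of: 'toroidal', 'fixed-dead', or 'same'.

Answer: toroidal

Derivation:
Under TOROIDAL boundary, generation 1:
*..**.
*..*..
*..**.
***...
.*....
Population = 12

Under FIXED-DEAD boundary, generation 1:
......
...*.*
...**.
.**..*
...***
Population = 10

Comparison: toroidal=12, fixed-dead=10 -> toroidal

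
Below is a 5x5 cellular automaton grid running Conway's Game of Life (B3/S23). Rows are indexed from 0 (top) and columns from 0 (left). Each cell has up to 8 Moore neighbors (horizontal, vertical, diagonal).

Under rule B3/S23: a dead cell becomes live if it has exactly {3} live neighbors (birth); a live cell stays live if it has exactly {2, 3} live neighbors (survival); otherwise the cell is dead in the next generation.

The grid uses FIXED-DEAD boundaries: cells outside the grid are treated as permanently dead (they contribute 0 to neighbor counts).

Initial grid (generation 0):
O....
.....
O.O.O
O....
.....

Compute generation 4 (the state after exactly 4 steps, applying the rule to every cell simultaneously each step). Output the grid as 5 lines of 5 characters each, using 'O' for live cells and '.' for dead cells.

Simulating step by step:
Generation 0 (given above): 5 live cells
Generation 1: 3 live cells
.....
.O...
.O...
.O...
.....
Generation 2: 3 live cells
.....
.....
OOO..
.....
.....
Generation 3: 3 live cells
.....
.O...
.O...
.O...
.....
Generation 4: 3 live cells
(generation 4 grid is the final answer)

Answer: .....
.....
OOO..
.....
.....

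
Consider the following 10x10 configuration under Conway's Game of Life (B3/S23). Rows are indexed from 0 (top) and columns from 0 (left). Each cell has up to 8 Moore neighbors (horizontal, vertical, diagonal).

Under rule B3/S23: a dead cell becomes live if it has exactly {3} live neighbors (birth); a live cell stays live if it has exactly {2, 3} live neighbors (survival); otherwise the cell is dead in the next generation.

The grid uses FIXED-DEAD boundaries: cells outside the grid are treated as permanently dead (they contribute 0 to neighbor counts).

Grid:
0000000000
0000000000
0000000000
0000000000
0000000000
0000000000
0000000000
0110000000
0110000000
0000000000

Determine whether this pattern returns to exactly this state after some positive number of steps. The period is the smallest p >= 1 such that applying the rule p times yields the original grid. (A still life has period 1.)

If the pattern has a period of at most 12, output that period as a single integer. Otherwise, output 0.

Answer: 1

Derivation:
Simulating and comparing each generation to the original:
Gen 0 (original, given above): 4 live cells
Gen 1: 4 live cells, MATCHES original -> period = 1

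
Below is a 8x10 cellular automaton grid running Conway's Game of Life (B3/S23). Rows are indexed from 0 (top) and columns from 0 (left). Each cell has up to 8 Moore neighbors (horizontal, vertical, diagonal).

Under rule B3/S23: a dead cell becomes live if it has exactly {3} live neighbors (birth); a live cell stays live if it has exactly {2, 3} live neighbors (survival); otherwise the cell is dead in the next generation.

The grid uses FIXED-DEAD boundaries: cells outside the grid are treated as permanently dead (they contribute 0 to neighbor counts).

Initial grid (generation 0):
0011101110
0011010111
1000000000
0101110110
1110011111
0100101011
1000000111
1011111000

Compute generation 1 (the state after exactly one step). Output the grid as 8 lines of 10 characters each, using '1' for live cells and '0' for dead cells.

Answer: 0010111001
0110010001
0100010001
0001110001
1000000000
0010000000
1010000001
0101111110

Derivation:
Simulating step by step:
Generation 0 (given above): 42 live cells
Generation 1: 28 live cells
(generation 1 grid is the final answer)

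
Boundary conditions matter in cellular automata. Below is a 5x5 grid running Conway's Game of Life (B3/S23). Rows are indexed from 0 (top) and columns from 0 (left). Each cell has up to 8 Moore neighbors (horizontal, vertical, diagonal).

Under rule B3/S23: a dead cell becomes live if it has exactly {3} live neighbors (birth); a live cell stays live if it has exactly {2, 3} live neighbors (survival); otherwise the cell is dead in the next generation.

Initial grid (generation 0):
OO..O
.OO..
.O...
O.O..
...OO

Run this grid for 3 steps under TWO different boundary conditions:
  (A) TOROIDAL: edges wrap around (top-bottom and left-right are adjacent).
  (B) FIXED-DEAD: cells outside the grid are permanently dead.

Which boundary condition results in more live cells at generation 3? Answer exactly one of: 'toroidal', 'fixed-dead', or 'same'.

Under TOROIDAL boundary, generation 3:
OO...
OO...
O...O
.....
.....
Population = 6

Under FIXED-DEAD boundary, generation 3:
.OO..
..OO.
...O.
...OO
...O.
Population = 8

Comparison: toroidal=6, fixed-dead=8 -> fixed-dead

Answer: fixed-dead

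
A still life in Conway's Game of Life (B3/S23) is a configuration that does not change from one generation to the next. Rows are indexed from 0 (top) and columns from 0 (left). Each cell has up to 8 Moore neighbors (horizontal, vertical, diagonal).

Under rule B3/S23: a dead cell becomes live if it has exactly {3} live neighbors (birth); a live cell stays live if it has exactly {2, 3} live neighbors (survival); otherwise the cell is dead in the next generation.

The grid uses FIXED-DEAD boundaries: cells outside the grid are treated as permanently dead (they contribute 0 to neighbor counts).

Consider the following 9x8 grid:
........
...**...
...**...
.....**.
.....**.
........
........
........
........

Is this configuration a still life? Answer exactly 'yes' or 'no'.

Compute generation 1 and compare to generation 0 (given above):
Generation 1:
........
...**...
...*....
......*.
.....**.
........
........
........
........
Cell (2,4) differs: gen0=1 vs gen1=0 -> NOT a still life.

Answer: no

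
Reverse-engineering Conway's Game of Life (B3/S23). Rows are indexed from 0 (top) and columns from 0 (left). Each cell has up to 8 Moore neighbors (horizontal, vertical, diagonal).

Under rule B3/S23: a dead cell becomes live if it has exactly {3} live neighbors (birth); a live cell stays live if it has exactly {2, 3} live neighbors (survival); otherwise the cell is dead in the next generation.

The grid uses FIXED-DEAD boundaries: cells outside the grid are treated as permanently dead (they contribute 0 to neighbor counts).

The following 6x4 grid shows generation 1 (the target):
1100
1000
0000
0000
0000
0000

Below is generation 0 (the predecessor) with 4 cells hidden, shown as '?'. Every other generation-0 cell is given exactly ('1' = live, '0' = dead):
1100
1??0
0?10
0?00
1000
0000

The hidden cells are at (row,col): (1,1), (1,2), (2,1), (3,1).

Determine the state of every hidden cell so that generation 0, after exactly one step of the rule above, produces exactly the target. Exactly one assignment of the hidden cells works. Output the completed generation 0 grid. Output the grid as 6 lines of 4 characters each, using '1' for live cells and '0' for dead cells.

Answer: 1100
1000
0010
0000
1000
0000

Derivation:
Hidden generation-0 cells (in order): (1,1), (1,2), (2,1), (3,1).
A hidden cell only influences target cells in its own 3x3 neighborhood. Try each of the 2^4 = 16 assignments, step the completed generation 0 forward once under B3/S23, and compare with the target:
  (1,1)=0 (1,2)=0 (2,1)=0 (3,1)=0 -> step reproduces the target at every cell -> ACCEPT
  (1,1)=0 (1,2)=0 (2,1)=0 (3,1)=1 -> step gives (2,1)='1' but target has '0' -> reject
  (1,1)=0 (1,2)=0 (2,1)=1 (3,1)=0 -> step gives (1,2)='1' but target has '0' -> reject
  (1,1)=0 (1,2)=0 (2,1)=1 (3,1)=1 -> step gives (1,2)='1' but target has '0' -> reject
  (1,1)=0 (1,2)=1 (2,1)=0 (3,1)=0 -> step gives (1,2)='1' but target has '0' -> reject
  (1,1)=0 (1,2)=1 (2,1)=0 (3,1)=1 -> step gives (1,2)='1' but target has '0' -> reject
  (1,1)=0 (1,2)=1 (2,1)=1 (3,1)=0 -> step gives (1,2)='1' but target has '0' -> reject
  (1,1)=0 (1,2)=1 (2,1)=1 (3,1)=1 -> step gives (1,2)='1' but target has '0' -> reject
  (1,1)=1 (1,2)=0 (2,1)=0 (3,1)=0 -> step gives (1,2)='1' but target has '0' -> reject
  (1,1)=1 (1,2)=0 (2,1)=0 (3,1)=1 -> step gives (1,2)='1' but target has '0' -> reject
  (1,1)=1 (1,2)=0 (2,1)=1 (3,1)=0 -> step gives (1,0)='0' but target has '1' -> reject
  (1,1)=1 (1,2)=0 (2,1)=1 (3,1)=1 -> step gives (1,0)='0' but target has '1' -> reject
  (1,1)=1 (1,2)=1 (2,1)=0 (3,1)=0 -> step gives (0,1)='0' but target has '1' -> reject
  (1,1)=1 (1,2)=1 (2,1)=0 (3,1)=1 -> step gives (0,1)='0' but target has '1' -> reject
  (1,1)=1 (1,2)=1 (2,1)=1 (3,1)=0 -> step gives (0,1)='0' but target has '1' -> reject
  (1,1)=1 (1,2)=1 (2,1)=1 (3,1)=1 -> step gives (0,1)='0' but target has '1' -> reject
Unique solution: (1,1)=dead, (1,2)=dead, (2,1)=dead, (3,1)=dead.
Check: live-neighbor counts of every cell in the completed generation 0:
2210
2421
1201
1211
0100
1100
Applying B3/S23 to generation 0 with these counts gives:
1100
1000
0000
0000
0000
0000
which matches the target exactly.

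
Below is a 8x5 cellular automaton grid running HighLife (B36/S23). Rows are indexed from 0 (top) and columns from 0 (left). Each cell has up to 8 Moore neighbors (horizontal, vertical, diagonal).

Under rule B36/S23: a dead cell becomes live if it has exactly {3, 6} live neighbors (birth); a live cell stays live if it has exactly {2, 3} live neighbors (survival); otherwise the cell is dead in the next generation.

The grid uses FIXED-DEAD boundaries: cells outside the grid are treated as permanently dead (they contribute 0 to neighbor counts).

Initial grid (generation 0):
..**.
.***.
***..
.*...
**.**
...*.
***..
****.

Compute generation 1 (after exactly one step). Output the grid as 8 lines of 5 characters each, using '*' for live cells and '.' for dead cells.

Answer: .*.*.
*....
*..*.
...*.
**.**
...**
*....
*..*.

Derivation:
Simulating step by step:
Generation 0 (given above): 21 live cells
Generation 1: 15 live cells
(generation 1 grid is the final answer)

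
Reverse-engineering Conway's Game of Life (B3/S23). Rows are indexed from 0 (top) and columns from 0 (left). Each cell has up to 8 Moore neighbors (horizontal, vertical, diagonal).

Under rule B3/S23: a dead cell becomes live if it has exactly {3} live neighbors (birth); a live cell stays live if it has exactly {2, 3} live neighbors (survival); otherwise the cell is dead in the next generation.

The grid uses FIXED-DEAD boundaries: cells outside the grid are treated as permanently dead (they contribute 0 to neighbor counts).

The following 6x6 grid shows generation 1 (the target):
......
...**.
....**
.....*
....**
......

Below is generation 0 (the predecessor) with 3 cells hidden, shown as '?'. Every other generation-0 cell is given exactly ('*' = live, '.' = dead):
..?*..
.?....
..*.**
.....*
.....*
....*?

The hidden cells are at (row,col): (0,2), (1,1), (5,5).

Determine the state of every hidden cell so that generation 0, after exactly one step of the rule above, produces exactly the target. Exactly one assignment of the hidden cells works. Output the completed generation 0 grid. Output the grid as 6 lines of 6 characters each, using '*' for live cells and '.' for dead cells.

Answer: ...*..
......
..*.**
.....*
.....*
....*.

Derivation:
Hidden generation-0 cells (in order): (0,2), (1,1), (5,5).
A hidden cell only influences target cells in its own 3x3 neighborhood. Try each of the 2^3 = 8 assignments, step the completed generation 0 forward once under B3/S23, and compare with the target:
  (0,2)=. (1,1)=. (5,5)=. -> step reproduces the target at every cell -> ACCEPT
  (0,2)=. (1,1)=. (5,5)=* -> step gives (4,4)='.' but target has '*' -> reject
  (0,2)=. (1,1)=* (5,5)=. -> step gives (1,2)='*' but target has '.' -> reject
  (0,2)=. (1,1)=* (5,5)=* -> step gives (1,2)='*' but target has '.' -> reject
  (0,2)=* (1,1)=. (5,5)=. -> step gives (1,2)='*' but target has '.' -> reject
  (0,2)=* (1,1)=. (5,5)=* -> step gives (1,2)='*' but target has '.' -> reject
  (0,2)=* (1,1)=* (5,5)=. -> step gives (0,2)='*' but target has '.' -> reject
  (0,2)=* (1,1)=* (5,5)=* -> step gives (0,2)='*' but target has '.' -> reject
Unique solution: (0,2)=dead, (1,1)=dead, (5,5)=dead.
Check: live-neighbor counts of every cell in the completed generation 0:
001010
012332
010222
011243
000132
000112
Applying B3/S23 to generation 0 with these counts gives:
......
...**.
....**
.....*
....**
......
which matches the target exactly.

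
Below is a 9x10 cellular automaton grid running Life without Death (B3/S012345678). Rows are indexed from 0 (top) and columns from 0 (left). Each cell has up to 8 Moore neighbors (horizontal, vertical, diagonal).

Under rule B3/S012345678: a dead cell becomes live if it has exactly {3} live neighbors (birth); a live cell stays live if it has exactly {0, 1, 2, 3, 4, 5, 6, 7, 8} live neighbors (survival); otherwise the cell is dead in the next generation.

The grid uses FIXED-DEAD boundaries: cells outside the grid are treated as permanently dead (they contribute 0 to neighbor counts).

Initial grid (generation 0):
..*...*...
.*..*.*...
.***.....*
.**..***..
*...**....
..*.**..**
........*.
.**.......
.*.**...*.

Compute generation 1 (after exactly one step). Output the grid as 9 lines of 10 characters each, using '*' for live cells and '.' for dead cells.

Simulating step by step:
Generation 0 (given above): 29 live cells
Generation 1: 44 live cells
(generation 1 grid is the final answer)

Answer: ..*..**...
.*..***...
*****..*.*
***..***..
*.*.**.**.
..****..**
.***....**
.***......
.*.**...*.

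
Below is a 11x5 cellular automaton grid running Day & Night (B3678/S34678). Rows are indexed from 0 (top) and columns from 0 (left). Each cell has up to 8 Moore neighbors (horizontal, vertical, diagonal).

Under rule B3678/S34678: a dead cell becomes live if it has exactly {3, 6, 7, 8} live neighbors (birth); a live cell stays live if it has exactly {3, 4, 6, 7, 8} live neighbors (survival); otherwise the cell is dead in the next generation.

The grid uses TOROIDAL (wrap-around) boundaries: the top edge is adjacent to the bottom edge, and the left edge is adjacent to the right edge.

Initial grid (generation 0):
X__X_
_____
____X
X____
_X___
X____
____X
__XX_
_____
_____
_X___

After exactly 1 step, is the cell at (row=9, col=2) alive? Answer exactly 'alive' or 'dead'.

Answer: dead

Derivation:
Simulating step by step:
Generation 0 (given above): 10 live cells
Generation 1: 3 live cells
_____
____X
_____
_____
X____
_____
___X_
_____
_____
_____
_____

Cell (9,2) at generation 1: 0 -> dead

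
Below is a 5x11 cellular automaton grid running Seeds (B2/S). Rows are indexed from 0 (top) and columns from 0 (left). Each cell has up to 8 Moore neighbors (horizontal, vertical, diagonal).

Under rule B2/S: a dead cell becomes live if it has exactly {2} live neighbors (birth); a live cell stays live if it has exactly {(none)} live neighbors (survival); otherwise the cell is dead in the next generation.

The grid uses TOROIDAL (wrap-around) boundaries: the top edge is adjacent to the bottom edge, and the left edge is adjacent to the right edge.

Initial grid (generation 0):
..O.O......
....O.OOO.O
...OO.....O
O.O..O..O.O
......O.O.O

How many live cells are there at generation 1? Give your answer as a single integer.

Simulating step by step:
Generation 0 (given above): 18 live cells
Generation 1: 10 live cells
O.........O
O.O........
.OO........
.O....O....
..O.O......
Population at generation 1: 10

Answer: 10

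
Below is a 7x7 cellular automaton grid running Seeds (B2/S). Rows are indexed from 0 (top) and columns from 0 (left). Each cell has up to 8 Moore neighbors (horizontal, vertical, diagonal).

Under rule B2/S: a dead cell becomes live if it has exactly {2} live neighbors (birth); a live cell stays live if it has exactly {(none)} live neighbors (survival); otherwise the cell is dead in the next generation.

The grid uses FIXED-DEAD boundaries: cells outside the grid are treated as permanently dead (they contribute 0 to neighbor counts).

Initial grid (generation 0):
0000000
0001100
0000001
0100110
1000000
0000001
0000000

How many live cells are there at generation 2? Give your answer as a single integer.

Answer: 9

Derivation:
Simulating step by step:
Generation 0 (given above): 8 live cells
Generation 1: 9 live cells
0001100
0000010
0010000
1000001
0100101
0000000
0000000
Generation 2: 9 live cells
0000010
0010000
0100011
0011000
1000000
0000010
0000000
Population at generation 2: 9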